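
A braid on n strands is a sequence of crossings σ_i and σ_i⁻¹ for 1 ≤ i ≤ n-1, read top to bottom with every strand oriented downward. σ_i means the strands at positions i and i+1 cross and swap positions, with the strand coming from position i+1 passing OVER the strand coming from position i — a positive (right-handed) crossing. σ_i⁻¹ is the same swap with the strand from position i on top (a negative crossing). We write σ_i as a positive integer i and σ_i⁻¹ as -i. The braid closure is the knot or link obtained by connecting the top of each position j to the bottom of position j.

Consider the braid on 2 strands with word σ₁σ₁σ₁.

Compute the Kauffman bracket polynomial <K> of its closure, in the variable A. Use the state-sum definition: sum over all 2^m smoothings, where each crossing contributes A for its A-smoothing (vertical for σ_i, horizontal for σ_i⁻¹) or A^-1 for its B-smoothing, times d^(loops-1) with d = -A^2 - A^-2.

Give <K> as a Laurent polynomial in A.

-A^5 - A^-3 + A^-7

Derivation:
Braid: s1 s1 s1 on 2 strands, 3 crossings.
Writhe w = (#positive) - (#negative) = 3 - 0 = 3.
Computing the Kauffman bracket via state sum. There are 2^3 = 8 states.
Each crossing splits two ways (0=vertical, 1=horizontal). The state's weight is A^(#A-smoothings - #B-smoothings) * d^(loops - 1).
  state 000: A-exp=+3, loops=2, term = A^3 * d^1
  state 001: A-exp=+1, loops=1, term = A^1 * d^0
  state 010: A-exp=+1, loops=1, term = A^1 * d^0
  state 011: A-exp=-1, loops=2, term = A^-1 * d^1
  state 100: A-exp=+1, loops=1, term = A^1 * d^0
  state 101: A-exp=-1, loops=2, term = A^-1 * d^1
  state 110: A-exp=-1, loops=2, term = A^-1 * d^1
  state 111: A-exp=-3, loops=3, term = A^-3 * d^2
Collect the terms by A-exponent (count of states per loop number):
Powers of d = -A^2 - A^-2: d^2 = A^4 + 2 + A^-4.
  A^3 * (d) = -A^5 - A
  A^1 * (3) = 3*A
  A^-1 * (3*d) = -3*A - 3*A^-3
  A^-3 * (d^2) = A + 2*A^-3 + A^-7
Summing the groups: <K> = -A^5 - A^-3 + A^-7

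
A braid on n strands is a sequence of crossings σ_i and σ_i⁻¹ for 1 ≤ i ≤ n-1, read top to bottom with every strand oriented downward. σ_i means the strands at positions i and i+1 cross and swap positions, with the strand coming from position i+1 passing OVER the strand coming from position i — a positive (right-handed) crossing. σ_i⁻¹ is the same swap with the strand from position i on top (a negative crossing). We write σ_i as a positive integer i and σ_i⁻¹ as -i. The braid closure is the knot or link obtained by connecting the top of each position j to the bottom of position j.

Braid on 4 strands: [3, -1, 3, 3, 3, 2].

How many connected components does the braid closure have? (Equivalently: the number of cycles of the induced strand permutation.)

Track the strand permutation on 4 strands, starting from identity.
  step 1: s3 swaps positions 3,4 -> [1 2 4 3]
  step 2: s1^-1 swaps positions 1,2 -> [2 1 4 3]
  step 3: s3 swaps positions 3,4 -> [2 1 3 4]
  step 4: s3 swaps positions 3,4 -> [2 1 4 3]
  step 5: s3 swaps positions 3,4 -> [2 1 3 4]
  step 6: s2 swaps positions 2,3 -> [2 3 1 4]
Final permutation (position -> original strand): [2 3 1 4]
Closure components = cycle count of this permutation = 2.

Answer: 2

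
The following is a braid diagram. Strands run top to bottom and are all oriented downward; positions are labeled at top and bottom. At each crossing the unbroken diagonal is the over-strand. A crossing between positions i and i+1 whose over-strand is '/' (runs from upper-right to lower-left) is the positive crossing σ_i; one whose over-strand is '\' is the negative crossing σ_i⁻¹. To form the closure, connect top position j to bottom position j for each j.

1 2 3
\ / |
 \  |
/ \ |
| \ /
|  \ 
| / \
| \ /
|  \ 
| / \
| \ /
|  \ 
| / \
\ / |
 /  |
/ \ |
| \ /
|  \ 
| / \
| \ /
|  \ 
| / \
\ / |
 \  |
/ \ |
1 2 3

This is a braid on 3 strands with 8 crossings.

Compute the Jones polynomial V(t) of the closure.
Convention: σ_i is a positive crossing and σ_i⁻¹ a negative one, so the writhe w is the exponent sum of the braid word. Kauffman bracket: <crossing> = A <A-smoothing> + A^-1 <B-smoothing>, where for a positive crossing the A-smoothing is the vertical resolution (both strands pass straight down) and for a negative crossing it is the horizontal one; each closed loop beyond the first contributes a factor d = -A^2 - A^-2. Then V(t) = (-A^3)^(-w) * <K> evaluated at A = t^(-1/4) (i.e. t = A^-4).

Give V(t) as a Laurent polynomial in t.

t^-2 - t^-3 + 3*t^-4 - 3*t^-5 + 3*t^-6 - 3*t^-7 + 2*t^-8 - t^-9

Derivation:
Reading the diagram top to bottom ('/'-over between positions i,i+1 = s_i, '\'-over = s_i^-1): braid word = s1^-1 s2^-1 s2^-1 s2^-1 s1 s2^-1 s2^-1 s1^-1.
Braid: s1^-1 s2^-1 s2^-1 s2^-1 s1 s2^-1 s2^-1 s1^-1 on 3 strands, 8 crossings.
Writhe w = (#positive) - (#negative) = 1 - 7 = -6.
State-sum expansion of <K>. There are 2^8 = 256 states.
Each crossing splits two ways (0=vertical, 1=horizontal). The state's weight is A^(#A-smoothings - #B-smoothings) * d^(loops - 1).
Tabulate the states by total A-exponent and number of loops L (A-exp: L × count):
  A^8: L=6 ×1
  A^6: L=5 ×8
  A^4: L=4 ×27, L=6 ×1
  A^2: L=3 ×49, L=5 ×7
  A^0: L=2 ×49, L=4 ×21
  A^-2: L=1 ×22, L=3 ×34
  A^-4: L=2 ×27, L=4 ×1
  A^-6: L=1 ×5, L=3 ×3
  A^-8: L=2 ×1
Each group contributes A^e * Σ count * d^(L-1):
Powers of d = -A^2 - A^-2: d^2 = A^4 + 2 + A^-4; d^3 = -A^6 - 3*A^2 - 3*A^-2 - A^-6; d^4 = A^8 + 4*A^4 + 6 + 4*A^-4 + A^-8; d^5 = -A^10 - 5*A^6 - 10*A^2 - 10*A^-2 - 5*A^-6 - A^-10.
  A^8 * (d^5) = -A^18 - 5*A^14 - 10*A^10 - 10*A^6 - 5*A^2 - A^-2
  A^6 * (8*d^4) = 8*A^14 + 32*A^10 + 48*A^6 + 32*A^2 + 8*A^-2
  A^4 * (27*d^3 + d^5) = -A^14 - 32*A^10 - 91*A^6 - 91*A^2 - 32*A^-2 - A^-6
  A^2 * (49*d^2 + 7*d^4) = 7*A^10 + 77*A^6 + 140*A^2 + 77*A^-2 + 7*A^-6
  A^0 * (49*d + 21*d^3) = -21*A^6 - 112*A^2 - 112*A^-2 - 21*A^-6
  A^-2 * (22 + 34*d^2) = 34*A^2 + 90*A^-2 + 34*A^-6
  A^-4 * (27*d + d^3) = -A^2 - 30*A^-2 - 30*A^-6 - A^-10
  A^-6 * (5 + 3*d^2) = 3*A^-2 + 11*A^-6 + 3*A^-10
  A^-8 * (d) = -A^-6 - A^-10
Summing the groups: <K> = -A^18 + 2*A^14 - 3*A^10 + 3*A^6 - 3*A^2 + 3*A^-2 - A^-6 + A^-10
Normalise by the writhe: (-A^3)^(-w) = (-A^3)^(6) = A^18, so f(A) = A^18 * <K> = -A^36 + 2*A^32 - 3*A^28 + 3*A^24 - 3*A^20 + 3*A^16 - A^12 + A^8.
Substitute A = t^(-1/4), i.e. A^e → t^(-e/4): V(t) = t^-2 - t^-3 + 3*t^-4 - 3*t^-5 + 3*t^-6 - 3*t^-7 + 2*t^-8 - t^-9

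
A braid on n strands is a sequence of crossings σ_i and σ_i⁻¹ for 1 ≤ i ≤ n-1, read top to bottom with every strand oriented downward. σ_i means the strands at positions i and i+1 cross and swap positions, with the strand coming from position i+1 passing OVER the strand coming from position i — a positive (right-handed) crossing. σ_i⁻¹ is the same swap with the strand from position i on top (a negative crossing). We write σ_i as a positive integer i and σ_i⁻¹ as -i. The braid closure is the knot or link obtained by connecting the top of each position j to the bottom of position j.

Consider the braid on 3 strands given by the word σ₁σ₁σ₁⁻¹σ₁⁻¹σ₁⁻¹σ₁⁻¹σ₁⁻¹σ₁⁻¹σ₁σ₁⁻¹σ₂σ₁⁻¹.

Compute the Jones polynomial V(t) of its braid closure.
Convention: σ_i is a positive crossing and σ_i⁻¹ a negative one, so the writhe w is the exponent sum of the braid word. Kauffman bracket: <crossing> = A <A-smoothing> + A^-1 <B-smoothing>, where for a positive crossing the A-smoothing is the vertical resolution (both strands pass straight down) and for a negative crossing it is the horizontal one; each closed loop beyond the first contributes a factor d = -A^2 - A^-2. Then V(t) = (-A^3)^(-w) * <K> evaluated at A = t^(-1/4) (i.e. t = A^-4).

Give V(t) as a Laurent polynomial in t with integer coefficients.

The presented braid s1 s1 s1^-1 s1^-1 s1^-1 s1^-1 s1^-1 s1^-1 s1 s1^-1 s2 s1^-1 on 3 strands reduces by inverse Markov moves (closure unchanged at each step):
  Deconjugate: the word is γ·β·γ⁻¹ with γ = s1 (prefix) and γ⁻¹ = s1^-1 (suffix); strip both.
  Destabilize: the word has the form β·s2 where s2 occurs only as the final letter (β ∈ B_2); drop it and the last strand → 2 strands.
  Deconjugate: the word is γ·β·γ⁻¹ with γ = s1 s1^-1 (prefix) and γ⁻¹ = s1 s1^-1 (suffix); strip both.
Reduced to β = s1^-1 s1^-1 s1^-1 s1^-1 s1^-1 on 2 strands, 5 crossings.
Compute on β:
Braid: s1^-1 s1^-1 s1^-1 s1^-1 s1^-1 on 2 strands, 5 crossings.
Writhe w = (#positive) - (#negative) = 0 - 5 = -5.
Computing the Kauffman bracket via state sum. There are 2^5 = 32 states.
Each crossing splits two ways (0=vertical, 1=horizontal). The state's weight is A^(#A-smoothings - #B-smoothings) * d^(loops - 1).
  state 00000: A-exp=-5, loops=2, term = A^-5 * d^1
  state 00001: A-exp=-3, loops=1, term = A^-3 * d^0
  state 00010: A-exp=-3, loops=1, term = A^-3 * d^0
  state 00011: A-exp=-1, loops=2, term = A^-1 * d^1
  state 00100: A-exp=-3, loops=1, term = A^-3 * d^0
  state 00101: A-exp=-1, loops=2, term = A^-1 * d^1
  state 00110: A-exp=-1, loops=2, term = A^-1 * d^1
  state 00111: A-exp=+1, loops=3, term = A^1 * d^2
  state 01000: A-exp=-3, loops=1, term = A^-3 * d^0
  state 01001: A-exp=-1, loops=2, term = A^-1 * d^1
  state 01010: A-exp=-1, loops=2, term = A^-1 * d^1
  state 01011: A-exp=+1, loops=3, term = A^1 * d^2
  state 01100: A-exp=-1, loops=2, term = A^-1 * d^1
  state 01101: A-exp=+1, loops=3, term = A^1 * d^2
  state 01110: A-exp=+1, loops=3, term = A^1 * d^2
  state 01111: A-exp=+3, loops=4, term = A^3 * d^3
  state 10000: A-exp=-3, loops=1, term = A^-3 * d^0
  state 10001: A-exp=-1, loops=2, term = A^-1 * d^1
  state 10010: A-exp=-1, loops=2, term = A^-1 * d^1
  state 10011: A-exp=+1, loops=3, term = A^1 * d^2
  state 10100: A-exp=-1, loops=2, term = A^-1 * d^1
  state 10101: A-exp=+1, loops=3, term = A^1 * d^2
  state 10110: A-exp=+1, loops=3, term = A^1 * d^2
  state 10111: A-exp=+3, loops=4, term = A^3 * d^3
  state 11000: A-exp=-1, loops=2, term = A^-1 * d^1
  state 11001: A-exp=+1, loops=3, term = A^1 * d^2
  state 11010: A-exp=+1, loops=3, term = A^1 * d^2
  state 11011: A-exp=+3, loops=4, term = A^3 * d^3
  state 11100: A-exp=+1, loops=3, term = A^1 * d^2
  state 11101: A-exp=+3, loops=4, term = A^3 * d^3
  state 11110: A-exp=+3, loops=4, term = A^3 * d^3
  state 11111: A-exp=+5, loops=5, term = A^5 * d^4
Collect the terms by A-exponent (count of states per loop number):
Powers of d = -A^2 - A^-2: d^2 = A^4 + 2 + A^-4; d^3 = -A^6 - 3*A^2 - 3*A^-2 - A^-6; d^4 = A^8 + 4*A^4 + 6 + 4*A^-4 + A^-8.
  A^5 * (d^4) = A^13 + 4*A^9 + 6*A^5 + 4*A + A^-3
  A^3 * (5*d^3) = -5*A^9 - 15*A^5 - 15*A - 5*A^-3
  A^1 * (10*d^2) = 10*A^5 + 20*A + 10*A^-3
  A^-1 * (10*d) = -10*A - 10*A^-3
  A^-3 * (5) = 5*A^-3
  A^-5 * (d) = -A^-3 - A^-7
Summing the groups: <K> = A^13 - A^9 + A^5 - A - A^-7
Normalise by the writhe: (-A^3)^(-w) = (-A^3)^(5) = -A^15, so f(A) = -A^15 * <K> = -A^28 + A^24 - A^20 + A^16 + A^8.
Substitute A = t^(-1/4), i.e. A^e → t^(-e/4): V(t) = t^-2 + t^-4 - t^-5 + t^-6 - t^-7

Answer: t^-2 + t^-4 - t^-5 + t^-6 - t^-7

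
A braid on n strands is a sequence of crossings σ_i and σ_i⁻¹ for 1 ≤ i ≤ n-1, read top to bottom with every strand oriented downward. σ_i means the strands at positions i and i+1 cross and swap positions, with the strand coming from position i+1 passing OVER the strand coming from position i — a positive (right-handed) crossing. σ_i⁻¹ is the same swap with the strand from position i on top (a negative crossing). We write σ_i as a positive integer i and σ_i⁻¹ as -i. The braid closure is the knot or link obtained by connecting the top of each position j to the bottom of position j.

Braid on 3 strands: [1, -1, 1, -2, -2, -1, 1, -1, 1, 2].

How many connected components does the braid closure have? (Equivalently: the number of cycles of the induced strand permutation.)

1

Derivation:
Track the strand permutation on 3 strands, starting from identity.
  step 1: s1 swaps positions 1,2 -> [2 1 3]
  step 2: s1^-1 swaps positions 1,2 -> [1 2 3]
  step 3: s1 swaps positions 1,2 -> [2 1 3]
  step 4: s2^-1 swaps positions 2,3 -> [2 3 1]
  step 5: s2^-1 swaps positions 2,3 -> [2 1 3]
  step 6: s1^-1 swaps positions 1,2 -> [1 2 3]
  step 7: s1 swaps positions 1,2 -> [2 1 3]
  step 8: s1^-1 swaps positions 1,2 -> [1 2 3]
  step 9: s1 swaps positions 1,2 -> [2 1 3]
  step 10: s2 swaps positions 2,3 -> [2 3 1]
Final permutation (position -> original strand): [2 3 1]
Closure components = cycle count of this permutation = 1.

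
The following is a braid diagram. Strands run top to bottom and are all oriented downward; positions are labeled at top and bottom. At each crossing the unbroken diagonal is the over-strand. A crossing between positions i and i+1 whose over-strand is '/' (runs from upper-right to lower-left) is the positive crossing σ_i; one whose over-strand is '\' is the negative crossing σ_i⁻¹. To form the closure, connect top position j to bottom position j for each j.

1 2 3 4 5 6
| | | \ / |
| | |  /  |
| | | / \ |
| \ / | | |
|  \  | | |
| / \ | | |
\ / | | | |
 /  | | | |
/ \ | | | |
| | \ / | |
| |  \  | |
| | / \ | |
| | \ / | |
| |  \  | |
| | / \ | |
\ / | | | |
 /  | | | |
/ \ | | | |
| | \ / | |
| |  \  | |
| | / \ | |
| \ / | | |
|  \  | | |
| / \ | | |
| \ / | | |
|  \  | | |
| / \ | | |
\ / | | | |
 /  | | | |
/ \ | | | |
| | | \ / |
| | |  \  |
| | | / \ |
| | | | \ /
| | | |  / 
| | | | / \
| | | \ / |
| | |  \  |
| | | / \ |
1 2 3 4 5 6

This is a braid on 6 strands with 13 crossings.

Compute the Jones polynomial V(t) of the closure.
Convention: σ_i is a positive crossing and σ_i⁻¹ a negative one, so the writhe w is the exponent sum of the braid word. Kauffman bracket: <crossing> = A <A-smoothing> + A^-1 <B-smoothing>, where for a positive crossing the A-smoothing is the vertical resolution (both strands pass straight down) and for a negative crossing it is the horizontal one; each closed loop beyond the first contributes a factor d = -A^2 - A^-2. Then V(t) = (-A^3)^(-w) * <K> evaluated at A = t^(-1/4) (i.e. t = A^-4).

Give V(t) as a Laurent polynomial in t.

-t^2 + 2*t - 3 + 6*t^-1 - 6*t^-2 + 7*t^-3 - 6*t^-4 + 4*t^-5 - 3*t^-6 + t^-7

Derivation:
Reading the diagram top to bottom ('/'-over between positions i,i+1 = s_i, '\'-over = s_i^-1): braid word = s4 s2^-1 s1 s3^-1 s3^-1 s1 s3^-1 s2^-1 s2^-1 s1 s4^-1 s5 s4^-1.
The presented braid s4 s2^-1 s1 s3^-1 s3^-1 s1 s3^-1 s2^-1 s2^-1 s1 s4^-1 s5 s4^-1 on 6 strands reduces by inverse Markov moves (closure unchanged at each step):
  Deconjugate: the word is γ·β·γ⁻¹ with γ = s4 (prefix) and γ⁻¹ = s4^-1 (suffix); strip both.
  Destabilize: the word has the form β·s5 where s5 occurs only as the final letter (β ∈ B_5); drop it and the last strand → 5 strands.
  Destabilize: the word has the form β·s4^-1 where s4^-1 occurs only as the final letter (β ∈ B_4); drop it and the last strand → 4 strands.
Reduced to β = s2^-1 s1 s3^-1 s3^-1 s1 s3^-1 s2^-1 s2^-1 s1 on 4 strands, 9 crossings.
Compute on β:
Braid: s2^-1 s1 s3^-1 s3^-1 s1 s3^-1 s2^-1 s2^-1 s1 on 4 strands, 9 crossings.
Writhe w = (#positive) - (#negative) = 3 - 6 = -3.
Enumerate smoothing states for the bracket polynomial. There are 2^9 = 512 states.
For each crossing: s=0 is the vertical smoothing, s=1 horizontal. Crossing k contributes A^(sign_k * (1 - 2*s_k)); loop factor d = -A^2 - A^-2.
Tabulate the states by total A-exponent and number of loops L (A-exp: L × count):
  A^9: L=6 ×1
  A^7: L=5 ×9
  A^5: L=4 ×35, L=6 ×1
  A^3: L=3 ×73, L=5 ×11
  A^1: L=2 ×81, L=4 ×44, L=6 ×1
  A^-1: L=1 ×39, L=3 ×77, L=5 ×10
  A^-3: L=2 ×55, L=4 ×28, L=6 ×1
  A^-5: L=3 ×32, L=5 ×4
  A^-7: L=4 ×9
  A^-9: L=5 ×1
Each group contributes A^e * Σ count * d^(L-1):
Powers of d = -A^2 - A^-2: d^2 = A^4 + 2 + A^-4; d^3 = -A^6 - 3*A^2 - 3*A^-2 - A^-6; d^4 = A^8 + 4*A^4 + 6 + 4*A^-4 + A^-8; d^5 = -A^10 - 5*A^6 - 10*A^2 - 10*A^-2 - 5*A^-6 - A^-10.
  A^9 * (d^5) = -A^19 - 5*A^15 - 10*A^11 - 10*A^7 - 5*A^3 - A^-1
  A^7 * (9*d^4) = 9*A^15 + 36*A^11 + 54*A^7 + 36*A^3 + 9*A^-1
  A^5 * (35*d^3 + d^5) = -A^15 - 40*A^11 - 115*A^7 - 115*A^3 - 40*A^-1 - A^-5
  A^3 * (73*d^2 + 11*d^4) = 11*A^11 + 117*A^7 + 212*A^3 + 117*A^-1 + 11*A^-5
  A^1 * (81*d + 44*d^3 + d^5) = -A^11 - 49*A^7 - 223*A^3 - 223*A^-1 - 49*A^-5 - A^-9
  A^-1 * (39 + 77*d^2 + 10*d^4) = 10*A^7 + 117*A^3 + 253*A^-1 + 117*A^-5 + 10*A^-9
  A^-3 * (55*d + 28*d^3 + d^5) = -A^7 - 33*A^3 - 149*A^-1 - 149*A^-5 - 33*A^-9 - A^-13
  A^-5 * (32*d^2 + 4*d^4) = 4*A^3 + 48*A^-1 + 88*A^-5 + 48*A^-9 + 4*A^-13
  A^-7 * (9*d^3) = -9*A^-1 - 27*A^-5 - 27*A^-9 - 9*A^-13
  A^-9 * (d^4) = A^-1 + 4*A^-5 + 6*A^-9 + 4*A^-13 + A^-17
Summing the groups: <K> = -A^19 + 3*A^15 - 4*A^11 + 6*A^7 - 7*A^3 + 6*A^-1 - 6*A^-5 + 3*A^-9 - 2*A^-13 + A^-17
Normalise by the writhe: (-A^3)^(-w) = (-A^3)^(3) = -A^9, so f(A) = -A^9 * <K> = A^28 - 3*A^24 + 4*A^20 - 6*A^16 + 7*A^12 - 6*A^8 + 6*A^4 - 3 + 2*A^-4 - A^-8.
Substitute A = t^(-1/4), i.e. A^e → t^(-e/4): V(t) = -t^2 + 2*t - 3 + 6*t^-1 - 6*t^-2 + 7*t^-3 - 6*t^-4 + 4*t^-5 - 3*t^-6 + t^-7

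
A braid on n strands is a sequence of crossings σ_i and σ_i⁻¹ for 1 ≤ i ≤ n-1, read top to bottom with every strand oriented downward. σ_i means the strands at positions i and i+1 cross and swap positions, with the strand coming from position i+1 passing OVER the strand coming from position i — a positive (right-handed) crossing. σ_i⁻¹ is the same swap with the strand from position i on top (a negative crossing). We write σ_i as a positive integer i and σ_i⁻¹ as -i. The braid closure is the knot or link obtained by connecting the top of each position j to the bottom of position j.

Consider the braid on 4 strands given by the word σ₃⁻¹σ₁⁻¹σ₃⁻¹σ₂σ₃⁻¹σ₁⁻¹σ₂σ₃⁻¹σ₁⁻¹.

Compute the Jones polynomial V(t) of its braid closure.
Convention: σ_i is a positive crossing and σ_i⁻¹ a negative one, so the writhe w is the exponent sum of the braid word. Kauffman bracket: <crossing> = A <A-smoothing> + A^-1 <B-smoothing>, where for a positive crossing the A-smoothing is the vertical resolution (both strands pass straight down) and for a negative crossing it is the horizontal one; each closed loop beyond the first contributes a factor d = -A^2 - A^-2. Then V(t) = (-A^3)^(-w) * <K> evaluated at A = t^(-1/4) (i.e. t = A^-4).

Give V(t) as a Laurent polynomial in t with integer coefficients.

Braid: s3^-1 s1^-1 s3^-1 s2 s3^-1 s1^-1 s2 s3^-1 s1^-1 on 4 strands, 9 crossings.
Writhe w = (#positive) - (#negative) = 2 - 7 = -5.
State-sum expansion of <K>. There are 2^9 = 512 states.
Each crossing splits two ways (0=vertical, 1=horizontal). The state's weight is A^(#A-smoothings - #B-smoothings) * d^(loops - 1).
Tabulate the states by total A-exponent and number of loops L (A-exp: L × count):
  A^9: L=7 ×1
  A^7: L=6 ×9
  A^5: L=5 ×36
  A^3: L=4 ×83, L=6 ×1
  A^1: L=3 ×118, L=5 ×8
  A^-1: L=2 ×100, L=4 ×26
  A^-3: L=1 ×41, L=3 ×42, L=5 ×1
  A^-5: L=2 ×31, L=4 ×5
  A^-7: L=3 ×9
  A^-9: L=4 ×1
Each group contributes A^e * Σ count * d^(L-1):
Powers of d = -A^2 - A^-2: d^2 = A^4 + 2 + A^-4; d^3 = -A^6 - 3*A^2 - 3*A^-2 - A^-6; d^4 = A^8 + 4*A^4 + 6 + 4*A^-4 + A^-8; d^5 = -A^10 - 5*A^6 - 10*A^2 - 10*A^-2 - 5*A^-6 - A^-10; d^6 = A^12 + 6*A^8 + 15*A^4 + 20 + 15*A^-4 + 6*A^-8 + A^-12.
  A^9 * (d^6) = A^21 + 6*A^17 + 15*A^13 + 20*A^9 + 15*A^5 + 6*A + A^-3
  A^7 * (9*d^5) = -9*A^17 - 45*A^13 - 90*A^9 - 90*A^5 - 45*A - 9*A^-3
  A^5 * (36*d^4) = 36*A^13 + 144*A^9 + 216*A^5 + 144*A + 36*A^-3
  A^3 * (83*d^3 + d^5) = -A^13 - 88*A^9 - 259*A^5 - 259*A - 88*A^-3 - A^-7
  A^1 * (118*d^2 + 8*d^4) = 8*A^9 + 150*A^5 + 284*A + 150*A^-3 + 8*A^-7
  A^-1 * (100*d + 26*d^3) = -26*A^5 - 178*A - 178*A^-3 - 26*A^-7
  A^-3 * (41 + 42*d^2 + d^4) = A^5 + 46*A + 131*A^-3 + 46*A^-7 + A^-11
  A^-5 * (31*d + 5*d^3) = -5*A - 46*A^-3 - 46*A^-7 - 5*A^-11
  A^-7 * (9*d^2) = 9*A^-3 + 18*A^-7 + 9*A^-11
  A^-9 * (d^3) = -A^-3 - 3*A^-7 - 3*A^-11 - A^-15
Summing the groups: <K> = A^21 - 3*A^17 + 5*A^13 - 6*A^9 + 7*A^5 - 7*A + 5*A^-3 - 4*A^-7 + 2*A^-11 - A^-15
Normalise by the writhe: (-A^3)^(-w) = (-A^3)^(5) = -A^15, so f(A) = -A^15 * <K> = -A^36 + 3*A^32 - 5*A^28 + 6*A^24 - 7*A^20 + 7*A^16 - 5*A^12 + 4*A^8 - 2*A^4 + 1.
Substitute A = t^(-1/4), i.e. A^e → t^(-e/4): V(t) = 1 - 2*t^-1 + 4*t^-2 - 5*t^-3 + 7*t^-4 - 7*t^-5 + 6*t^-6 - 5*t^-7 + 3*t^-8 - t^-9

Answer: 1 - 2*t^-1 + 4*t^-2 - 5*t^-3 + 7*t^-4 - 7*t^-5 + 6*t^-6 - 5*t^-7 + 3*t^-8 - t^-9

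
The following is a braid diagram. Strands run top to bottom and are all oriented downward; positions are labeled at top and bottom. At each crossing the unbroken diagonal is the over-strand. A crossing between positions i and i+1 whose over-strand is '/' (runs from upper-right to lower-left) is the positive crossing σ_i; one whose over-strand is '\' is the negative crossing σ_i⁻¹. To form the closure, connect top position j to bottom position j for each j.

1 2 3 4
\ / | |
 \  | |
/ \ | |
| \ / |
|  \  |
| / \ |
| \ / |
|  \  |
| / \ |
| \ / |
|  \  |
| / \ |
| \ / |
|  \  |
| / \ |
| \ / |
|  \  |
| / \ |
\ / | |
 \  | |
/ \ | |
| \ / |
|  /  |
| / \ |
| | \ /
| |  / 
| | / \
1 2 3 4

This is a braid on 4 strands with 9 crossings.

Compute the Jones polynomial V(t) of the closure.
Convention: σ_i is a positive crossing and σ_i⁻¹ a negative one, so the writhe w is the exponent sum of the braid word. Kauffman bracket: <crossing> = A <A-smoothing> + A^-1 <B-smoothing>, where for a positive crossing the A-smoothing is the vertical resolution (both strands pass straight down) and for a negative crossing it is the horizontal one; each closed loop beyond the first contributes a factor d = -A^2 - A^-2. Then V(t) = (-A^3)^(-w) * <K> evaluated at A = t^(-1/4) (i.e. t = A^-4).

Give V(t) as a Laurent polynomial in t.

Reading the diagram top to bottom ('/'-over between positions i,i+1 = s_i, '\'-over = s_i^-1): braid word = s1^-1 s2^-1 s2^-1 s2^-1 s2^-1 s2^-1 s1^-1 s2 s3.
The presented braid s1^-1 s2^-1 s2^-1 s2^-1 s2^-1 s2^-1 s1^-1 s2 s3 on 4 strands reduces by inverse Markov moves (closure unchanged at each step):
  Destabilize: the word has the form β·s3 where s3 occurs only as the final letter (β ∈ B_3); drop it and the last strand → 3 strands.
Reduced to β = s1^-1 s2^-1 s2^-1 s2^-1 s2^-1 s2^-1 s1^-1 s2 on 3 strands, 8 crossings.
Compute on β:
Braid: s1^-1 s2^-1 s2^-1 s2^-1 s2^-1 s2^-1 s1^-1 s2 on 3 strands, 8 crossings.
Writhe w = (#positive) - (#negative) = 1 - 7 = -6.
Enumerate smoothing states for the bracket polynomial. There are 2^8 = 256 states.
For each crossing: s=0 is the vertical smoothing, s=1 horizontal. Crossing k contributes A^(sign_k * (1 - 2*s_k)); loop factor d = -A^2 - A^-2.
Tabulate the states by total A-exponent and number of loops L (A-exp: L × count):
  A^8: L=6 ×1
  A^6: L=5 ×8
  A^4: L=4 ×25, L=6 ×3
  A^2: L=3 ×40, L=5 ×15, L=7 ×1
  A^0: L=2 ×35, L=4 ×30, L=6 ×5
  A^-2: L=1 ×15, L=3 ×31, L=5 ×10
  A^-4: L=2 ×18, L=4 ×10
  A^-6: L=1 ×2, L=3 ×6
  A^-8: L=2 ×1
Each group contributes A^e * Σ count * d^(L-1):
Powers of d = -A^2 - A^-2: d^2 = A^4 + 2 + A^-4; d^3 = -A^6 - 3*A^2 - 3*A^-2 - A^-6; d^4 = A^8 + 4*A^4 + 6 + 4*A^-4 + A^-8; d^5 = -A^10 - 5*A^6 - 10*A^2 - 10*A^-2 - 5*A^-6 - A^-10; d^6 = A^12 + 6*A^8 + 15*A^4 + 20 + 15*A^-4 + 6*A^-8 + A^-12.
  A^8 * (d^5) = -A^18 - 5*A^14 - 10*A^10 - 10*A^6 - 5*A^2 - A^-2
  A^6 * (8*d^4) = 8*A^14 + 32*A^10 + 48*A^6 + 32*A^2 + 8*A^-2
  A^4 * (25*d^3 + 3*d^5) = -3*A^14 - 40*A^10 - 105*A^6 - 105*A^2 - 40*A^-2 - 3*A^-6
  A^2 * (40*d^2 + 15*d^4 + d^6) = A^14 + 21*A^10 + 115*A^6 + 190*A^2 + 115*A^-2 + 21*A^-6 + A^-10
  A^0 * (35*d + 30*d^3 + 5*d^5) = -5*A^10 - 55*A^6 - 175*A^2 - 175*A^-2 - 55*A^-6 - 5*A^-10
  A^-2 * (15 + 31*d^2 + 10*d^4) = 10*A^6 + 71*A^2 + 137*A^-2 + 71*A^-6 + 10*A^-10
  A^-4 * (18*d + 10*d^3) = -10*A^2 - 48*A^-2 - 48*A^-6 - 10*A^-10
  A^-6 * (2 + 6*d^2) = 6*A^-2 + 14*A^-6 + 6*A^-10
  A^-8 * (d) = -A^-6 - A^-10
Summing the groups: <K> = -A^18 + A^14 - 2*A^10 + 3*A^6 - 2*A^2 + 2*A^-2 - A^-6 + A^-10
Normalise by the writhe: (-A^3)^(-w) = (-A^3)^(6) = A^18, so f(A) = A^18 * <K> = -A^36 + A^32 - 2*A^28 + 3*A^24 - 2*A^20 + 2*A^16 - A^12 + A^8.
Substitute A = t^(-1/4), i.e. A^e → t^(-e/4): V(t) = t^-2 - t^-3 + 2*t^-4 - 2*t^-5 + 3*t^-6 - 2*t^-7 + t^-8 - t^-9

Answer: t^-2 - t^-3 + 2*t^-4 - 2*t^-5 + 3*t^-6 - 2*t^-7 + t^-8 - t^-9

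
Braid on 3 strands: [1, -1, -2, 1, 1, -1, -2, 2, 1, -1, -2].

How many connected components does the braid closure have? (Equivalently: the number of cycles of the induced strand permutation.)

Track the strand permutation on 3 strands, starting from identity.
  step 1: s1 swaps positions 1,2 -> [2 1 3]
  step 2: s1^-1 swaps positions 1,2 -> [1 2 3]
  step 3: s2^-1 swaps positions 2,3 -> [1 3 2]
  step 4: s1 swaps positions 1,2 -> [3 1 2]
  step 5: s1 swaps positions 1,2 -> [1 3 2]
  step 6: s1^-1 swaps positions 1,2 -> [3 1 2]
  step 7: s2^-1 swaps positions 2,3 -> [3 2 1]
  step 8: s2 swaps positions 2,3 -> [3 1 2]
  step 9: s1 swaps positions 1,2 -> [1 3 2]
  step 10: s1^-1 swaps positions 1,2 -> [3 1 2]
  step 11: s2^-1 swaps positions 2,3 -> [3 2 1]
Final permutation (position -> original strand): [3 2 1]
Closure components = cycle count of this permutation = 2.

Answer: 2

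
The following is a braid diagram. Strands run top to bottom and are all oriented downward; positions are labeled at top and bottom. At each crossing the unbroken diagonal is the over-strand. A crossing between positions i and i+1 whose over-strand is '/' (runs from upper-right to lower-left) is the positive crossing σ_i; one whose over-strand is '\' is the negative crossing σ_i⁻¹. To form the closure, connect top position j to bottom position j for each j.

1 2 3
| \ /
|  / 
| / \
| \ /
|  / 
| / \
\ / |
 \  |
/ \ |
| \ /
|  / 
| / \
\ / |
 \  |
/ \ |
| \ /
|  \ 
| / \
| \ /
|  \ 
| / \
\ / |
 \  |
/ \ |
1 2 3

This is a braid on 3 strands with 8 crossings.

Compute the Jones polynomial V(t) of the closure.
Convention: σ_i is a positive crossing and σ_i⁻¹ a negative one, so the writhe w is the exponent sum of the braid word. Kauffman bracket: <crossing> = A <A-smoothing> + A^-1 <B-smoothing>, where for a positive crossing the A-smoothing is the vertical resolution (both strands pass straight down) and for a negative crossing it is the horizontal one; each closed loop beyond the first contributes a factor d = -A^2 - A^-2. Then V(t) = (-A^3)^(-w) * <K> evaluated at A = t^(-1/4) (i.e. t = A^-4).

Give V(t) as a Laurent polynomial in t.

Reading the diagram top to bottom ('/'-over between positions i,i+1 = s_i, '\'-over = s_i^-1): braid word = s2 s2 s1^-1 s2 s1^-1 s2^-1 s2^-1 s1^-1.
Braid: s2 s2 s1^-1 s2 s1^-1 s2^-1 s2^-1 s1^-1 on 3 strands, 8 crossings.
Writhe w = (#positive) - (#negative) = 3 - 5 = -2.
State-sum expansion of <K>. There are 2^8 = 256 states.
Each crossing splits two ways (0=vertical, 1=horizontal). The state's weight is A^(#A-smoothings - #B-smoothings) * d^(loops - 1).
Tabulate the states by total A-exponent and number of loops L (A-exp: L × count):
  A^8: L=4 ×1
  A^6: L=3 ×8
  A^4: L=2 ×23, L=4 ×5
  A^2: L=1 ×22, L=3 ×33, L=5 ×1
  A^0: L=2 ×52, L=4 ×18
  A^-2: L=1 ×13, L=3 ×37, L=5 ×6
  A^-4: L=2 ×14, L=4 ×13, L=6 ×1
  A^-6: L=3 ×6, L=5 ×2
  A^-8: L=4 ×1
Each group contributes A^e * Σ count * d^(L-1):
Powers of d = -A^2 - A^-2: d^2 = A^4 + 2 + A^-4; d^3 = -A^6 - 3*A^2 - 3*A^-2 - A^-6; d^4 = A^8 + 4*A^4 + 6 + 4*A^-4 + A^-8; d^5 = -A^10 - 5*A^6 - 10*A^2 - 10*A^-2 - 5*A^-6 - A^-10.
  A^8 * (d^3) = -A^14 - 3*A^10 - 3*A^6 - A^2
  A^6 * (8*d^2) = 8*A^10 + 16*A^6 + 8*A^2
  A^4 * (23*d + 5*d^3) = -5*A^10 - 38*A^6 - 38*A^2 - 5*A^-2
  A^2 * (22 + 33*d^2 + d^4) = A^10 + 37*A^6 + 94*A^2 + 37*A^-2 + A^-6
  A^0 * (52*d + 18*d^3) = -18*A^6 - 106*A^2 - 106*A^-2 - 18*A^-6
  A^-2 * (13 + 37*d^2 + 6*d^4) = 6*A^6 + 61*A^2 + 123*A^-2 + 61*A^-6 + 6*A^-10
  A^-4 * (14*d + 13*d^3 + d^5) = -A^6 - 18*A^2 - 63*A^-2 - 63*A^-6 - 18*A^-10 - A^-14
  A^-6 * (6*d^2 + 2*d^4) = 2*A^2 + 14*A^-2 + 24*A^-6 + 14*A^-10 + 2*A^-14
  A^-8 * (d^3) = -A^-2 - 3*A^-6 - 3*A^-10 - A^-14
Summing the groups: <K> = -A^14 + A^10 - A^6 + 2*A^2 - A^-2 + 2*A^-6 - A^-10
Normalise by the writhe: (-A^3)^(-w) = (-A^3)^(2) = A^6, so f(A) = A^6 * <K> = -A^20 + A^16 - A^12 + 2*A^8 - A^4 + 2 - A^-4.
Substitute A = t^(-1/4), i.e. A^e → t^(-e/4): V(t) = -t + 2 - t^-1 + 2*t^-2 - t^-3 + t^-4 - t^-5

Answer: -t + 2 - t^-1 + 2*t^-2 - t^-3 + t^-4 - t^-5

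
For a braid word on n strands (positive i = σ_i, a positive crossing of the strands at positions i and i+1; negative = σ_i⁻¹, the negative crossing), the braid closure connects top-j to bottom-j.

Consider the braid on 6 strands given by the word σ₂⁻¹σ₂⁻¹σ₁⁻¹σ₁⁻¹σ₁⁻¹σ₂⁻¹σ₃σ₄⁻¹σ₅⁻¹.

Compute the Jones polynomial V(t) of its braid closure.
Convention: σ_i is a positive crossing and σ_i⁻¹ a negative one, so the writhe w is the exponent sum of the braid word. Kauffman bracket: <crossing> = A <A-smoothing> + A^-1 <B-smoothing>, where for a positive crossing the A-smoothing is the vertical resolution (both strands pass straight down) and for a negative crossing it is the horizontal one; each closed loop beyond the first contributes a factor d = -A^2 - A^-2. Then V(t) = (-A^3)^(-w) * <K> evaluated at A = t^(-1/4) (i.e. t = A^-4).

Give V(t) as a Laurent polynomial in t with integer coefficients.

t^-2 + 2*t^-4 - 2*t^-5 + t^-6 - 2*t^-7 + t^-8

Derivation:
The presented braid s2^-1 s2^-1 s1^-1 s1^-1 s1^-1 s2^-1 s3 s4^-1 s5^-1 on 6 strands reduces by inverse Markov moves (closure unchanged at each step):
  Destabilize: the word has the form β·s5^-1 where s5^-1 occurs only as the final letter (β ∈ B_5); drop it and the last strand → 5 strands.
  Destabilize: the word has the form β·s4^-1 where s4^-1 occurs only as the final letter (β ∈ B_4); drop it and the last strand → 4 strands.
  Destabilize: the word has the form β·s3 where s3 occurs only as the final letter (β ∈ B_3); drop it and the last strand → 3 strands.
Reduced to β = s2^-1 s2^-1 s1^-1 s1^-1 s1^-1 s2^-1 on 3 strands, 6 crossings.
Compute on β:
Braid: s2^-1 s2^-1 s1^-1 s1^-1 s1^-1 s2^-1 on 3 strands, 6 crossings.
Writhe w = (#positive) - (#negative) = 0 - 6 = -6.
Enumerate smoothing states for the bracket polynomial. There are 2^6 = 64 states.
For each crossing: s=0 is the vertical smoothing, s=1 horizontal. Crossing k contributes A^(sign_k * (1 - 2*s_k)); loop factor d = -A^2 - A^-2.
Tabulate the states by total A-exponent and number of loops L (A-exp: L × count):
  A^6: L=5 ×1
  A^4: L=4 ×6
  A^2: L=3 ×15
  A^0: L=2 ×18, L=4 ×2
  A^-2: L=1 ×9, L=3 ×6
  A^-4: L=2 ×6
  A^-6: L=3 ×1
Each group contributes A^e * Σ count * d^(L-1):
Powers of d = -A^2 - A^-2: d^2 = A^4 + 2 + A^-4; d^3 = -A^6 - 3*A^2 - 3*A^-2 - A^-6; d^4 = A^8 + 4*A^4 + 6 + 4*A^-4 + A^-8.
  A^6 * (d^4) = A^14 + 4*A^10 + 6*A^6 + 4*A^2 + A^-2
  A^4 * (6*d^3) = -6*A^10 - 18*A^6 - 18*A^2 - 6*A^-2
  A^2 * (15*d^2) = 15*A^6 + 30*A^2 + 15*A^-2
  A^0 * (18*d + 2*d^3) = -2*A^6 - 24*A^2 - 24*A^-2 - 2*A^-6
  A^-2 * (9 + 6*d^2) = 6*A^2 + 21*A^-2 + 6*A^-6
  A^-4 * (6*d) = -6*A^-2 - 6*A^-6
  A^-6 * (d^2) = A^-2 + 2*A^-6 + A^-10
Summing the groups: <K> = A^14 - 2*A^10 + A^6 - 2*A^2 + 2*A^-2 + A^-10
Normalise by the writhe: (-A^3)^(-w) = (-A^3)^(6) = A^18, so f(A) = A^18 * <K> = A^32 - 2*A^28 + A^24 - 2*A^20 + 2*A^16 + A^8.
Substitute A = t^(-1/4), i.e. A^e → t^(-e/4): V(t) = t^-2 + 2*t^-4 - 2*t^-5 + t^-6 - 2*t^-7 + t^-8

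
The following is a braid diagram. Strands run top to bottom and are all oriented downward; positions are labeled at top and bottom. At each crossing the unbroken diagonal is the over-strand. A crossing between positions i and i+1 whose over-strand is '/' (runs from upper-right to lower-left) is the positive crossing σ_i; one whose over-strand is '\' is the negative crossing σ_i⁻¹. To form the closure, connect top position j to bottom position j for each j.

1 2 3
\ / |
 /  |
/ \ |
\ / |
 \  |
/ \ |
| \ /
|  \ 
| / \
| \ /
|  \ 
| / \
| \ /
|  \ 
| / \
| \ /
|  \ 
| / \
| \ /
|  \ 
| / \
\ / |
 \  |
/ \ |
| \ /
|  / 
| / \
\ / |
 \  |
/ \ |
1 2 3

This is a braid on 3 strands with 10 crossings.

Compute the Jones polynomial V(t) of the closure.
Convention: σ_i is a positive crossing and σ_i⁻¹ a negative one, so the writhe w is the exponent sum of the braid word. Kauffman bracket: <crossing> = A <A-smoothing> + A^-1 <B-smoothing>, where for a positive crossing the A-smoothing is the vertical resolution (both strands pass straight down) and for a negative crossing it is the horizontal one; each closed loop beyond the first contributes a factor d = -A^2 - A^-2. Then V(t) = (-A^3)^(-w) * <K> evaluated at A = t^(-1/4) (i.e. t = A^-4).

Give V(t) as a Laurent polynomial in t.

Reading the diagram top to bottom ('/'-over between positions i,i+1 = s_i, '\'-over = s_i^-1): braid word = s1 s1^-1 s2^-1 s2^-1 s2^-1 s2^-1 s2^-1 s1^-1 s2 s1^-1.
The presented braid s1 s1^-1 s2^-1 s2^-1 s2^-1 s2^-1 s2^-1 s1^-1 s2 s1^-1 on 3 strands reduces by inverse Markov moves (closure unchanged at each step):
  Deconjugate: the word is γ·β·γ⁻¹ with γ = s1 (prefix) and γ⁻¹ = s1^-1 (suffix); strip both.
Reduced to β = s1^-1 s2^-1 s2^-1 s2^-1 s2^-1 s2^-1 s1^-1 s2 on 3 strands, 8 crossings.
Compute on β:
Braid: s1^-1 s2^-1 s2^-1 s2^-1 s2^-1 s2^-1 s1^-1 s2 on 3 strands, 8 crossings.
Writhe w = (#positive) - (#negative) = 1 - 7 = -6.
Computing the Kauffman bracket via state sum. There are 2^8 = 256 states.
For each crossing: s=0 is the vertical smoothing, s=1 horizontal. Crossing k contributes A^(sign_k * (1 - 2*s_k)); loop factor d = -A^2 - A^-2.
Tabulate the states by total A-exponent and number of loops L (A-exp: L × count):
  A^8: L=6 ×1
  A^6: L=5 ×8
  A^4: L=4 ×25, L=6 ×3
  A^2: L=3 ×40, L=5 ×15, L=7 ×1
  A^0: L=2 ×35, L=4 ×30, L=6 ×5
  A^-2: L=1 ×15, L=3 ×31, L=5 ×10
  A^-4: L=2 ×18, L=4 ×10
  A^-6: L=1 ×2, L=3 ×6
  A^-8: L=2 ×1
Each group contributes A^e * Σ count * d^(L-1):
Powers of d = -A^2 - A^-2: d^2 = A^4 + 2 + A^-4; d^3 = -A^6 - 3*A^2 - 3*A^-2 - A^-6; d^4 = A^8 + 4*A^4 + 6 + 4*A^-4 + A^-8; d^5 = -A^10 - 5*A^6 - 10*A^2 - 10*A^-2 - 5*A^-6 - A^-10; d^6 = A^12 + 6*A^8 + 15*A^4 + 20 + 15*A^-4 + 6*A^-8 + A^-12.
  A^8 * (d^5) = -A^18 - 5*A^14 - 10*A^10 - 10*A^6 - 5*A^2 - A^-2
  A^6 * (8*d^4) = 8*A^14 + 32*A^10 + 48*A^6 + 32*A^2 + 8*A^-2
  A^4 * (25*d^3 + 3*d^5) = -3*A^14 - 40*A^10 - 105*A^6 - 105*A^2 - 40*A^-2 - 3*A^-6
  A^2 * (40*d^2 + 15*d^4 + d^6) = A^14 + 21*A^10 + 115*A^6 + 190*A^2 + 115*A^-2 + 21*A^-6 + A^-10
  A^0 * (35*d + 30*d^3 + 5*d^5) = -5*A^10 - 55*A^6 - 175*A^2 - 175*A^-2 - 55*A^-6 - 5*A^-10
  A^-2 * (15 + 31*d^2 + 10*d^4) = 10*A^6 + 71*A^2 + 137*A^-2 + 71*A^-6 + 10*A^-10
  A^-4 * (18*d + 10*d^3) = -10*A^2 - 48*A^-2 - 48*A^-6 - 10*A^-10
  A^-6 * (2 + 6*d^2) = 6*A^-2 + 14*A^-6 + 6*A^-10
  A^-8 * (d) = -A^-6 - A^-10
Summing the groups: <K> = -A^18 + A^14 - 2*A^10 + 3*A^6 - 2*A^2 + 2*A^-2 - A^-6 + A^-10
Normalise by the writhe: (-A^3)^(-w) = (-A^3)^(6) = A^18, so f(A) = A^18 * <K> = -A^36 + A^32 - 2*A^28 + 3*A^24 - 2*A^20 + 2*A^16 - A^12 + A^8.
Substitute A = t^(-1/4), i.e. A^e → t^(-e/4): V(t) = t^-2 - t^-3 + 2*t^-4 - 2*t^-5 + 3*t^-6 - 2*t^-7 + t^-8 - t^-9

Answer: t^-2 - t^-3 + 2*t^-4 - 2*t^-5 + 3*t^-6 - 2*t^-7 + t^-8 - t^-9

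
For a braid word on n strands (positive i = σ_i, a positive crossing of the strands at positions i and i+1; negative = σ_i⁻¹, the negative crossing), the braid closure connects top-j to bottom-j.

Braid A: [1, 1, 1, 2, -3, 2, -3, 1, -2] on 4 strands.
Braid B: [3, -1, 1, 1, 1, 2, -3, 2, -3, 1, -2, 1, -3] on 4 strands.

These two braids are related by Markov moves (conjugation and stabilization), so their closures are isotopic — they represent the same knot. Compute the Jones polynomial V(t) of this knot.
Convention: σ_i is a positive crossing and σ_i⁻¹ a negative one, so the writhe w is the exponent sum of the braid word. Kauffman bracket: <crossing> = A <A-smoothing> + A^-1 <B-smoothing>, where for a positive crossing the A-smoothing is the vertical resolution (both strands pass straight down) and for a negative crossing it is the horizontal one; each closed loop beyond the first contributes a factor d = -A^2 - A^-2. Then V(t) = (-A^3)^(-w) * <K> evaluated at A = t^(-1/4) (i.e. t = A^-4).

Markov-equivalent braids have isotopic closures, hence identical knot invariants. Strip the Markov moves from each word to reach a common short braid β, then compute V(t) once on β.
Braid A: s1 s1 s1 s2 s3^-1 s2 s3^-1 s1 s2^-1 on 4 strands has no conjugating prefix/suffix or stabilization to strip; take β = s1 s1 s1 s2 s3^-1 s2 s3^-1 s1 s2^-1.
Braid B: s3 s1^-1 s1 s1 s1 s2 s3^-1 s2 s3^-1 s1 s2^-1 s1 s3^-1 on 4 strands reduces by inverse Markov moves (closure unchanged at each step):
  Deconjugate: the word is γ·β·γ⁻¹ with γ = s3 s1^-1 (prefix) and γ⁻¹ = s1 s3^-1 (suffix); strip both.
Reduced to β = s1 s1 s1 s2 s3^-1 s2 s3^-1 s1 s2^-1 on 4 strands, 9 crossings.
Both give the same β = s1 s1 s1 s2 s3^-1 s2 s3^-1 s1 s2^-1 on 4 strands, so one state sum suffices:
Braid: s1 s1 s1 s2 s3^-1 s2 s3^-1 s1 s2^-1 on 4 strands, 9 crossings.
Writhe w = (#positive) - (#negative) = 6 - 3 = 3.
Computing the Kauffman bracket via state sum. There are 2^9 = 512 states.
Smooth each crossing (0=||, 1=⌣⌢); contribution A^(Σ sign_k(1-2s_k)) * d^(L-1).
Tabulate the states by total A-exponent and number of loops L (A-exp: L × count):
  A^9: L=3 ×1
  A^7: L=2 ×7, L=4 ×2
  A^5: L=1 ×12, L=3 ×24
  A^3: L=2 ×66, L=4 ×18
  A^1: L=1 ×35, L=3 ×84, L=5 ×7
  A^-1: L=2 ×73, L=4 ×52, L=6 ×1
  A^-3: L=3 ×68, L=5 ×16
  A^-5: L=4 ×34, L=6 ×2
  A^-7: L=5 ×9
  A^-9: L=6 ×1
Each group contributes A^e * Σ count * d^(L-1):
Powers of d = -A^2 - A^-2: d^2 = A^4 + 2 + A^-4; d^3 = -A^6 - 3*A^2 - 3*A^-2 - A^-6; d^4 = A^8 + 4*A^4 + 6 + 4*A^-4 + A^-8; d^5 = -A^10 - 5*A^6 - 10*A^2 - 10*A^-2 - 5*A^-6 - A^-10.
  A^9 * (d^2) = A^13 + 2*A^9 + A^5
  A^7 * (7*d + 2*d^3) = -2*A^13 - 13*A^9 - 13*A^5 - 2*A
  A^5 * (12 + 24*d^2) = 24*A^9 + 60*A^5 + 24*A
  A^3 * (66*d + 18*d^3) = -18*A^9 - 120*A^5 - 120*A - 18*A^-3
  A^1 * (35 + 84*d^2 + 7*d^4) = 7*A^9 + 112*A^5 + 245*A + 112*A^-3 + 7*A^-7
  A^-1 * (73*d + 52*d^3 + d^5) = -A^9 - 57*A^5 - 239*A - 239*A^-3 - 57*A^-7 - A^-11
  A^-3 * (68*d^2 + 16*d^4) = 16*A^5 + 132*A + 232*A^-3 + 132*A^-7 + 16*A^-11
  A^-5 * (34*d^3 + 2*d^5) = -2*A^5 - 44*A - 122*A^-3 - 122*A^-7 - 44*A^-11 - 2*A^-15
  A^-7 * (9*d^4) = 9*A + 36*A^-3 + 54*A^-7 + 36*A^-11 + 9*A^-15
  A^-9 * (d^5) = -A - 5*A^-3 - 10*A^-7 - 10*A^-11 - 5*A^-15 - A^-19
Summing the groups: <K> = -A^13 + A^9 - 3*A^5 + 4*A - 4*A^-3 + 4*A^-7 - 3*A^-11 + 2*A^-15 - A^-19
Normalise by the writhe: (-A^3)^(-w) = (-A^3)^(-3) = -A^-9, so f(A) = -A^-9 * <K> = A^4 - 1 + 3*A^-4 - 4*A^-8 + 4*A^-12 - 4*A^-16 + 3*A^-20 - 2*A^-24 + A^-28.
Substitute A = t^(-1/4), i.e. A^e → t^(-e/4): V(t) = t^7 - 2*t^6 + 3*t^5 - 4*t^4 + 4*t^3 - 4*t^2 + 3*t - 1 + t^-1

Answer: t^7 - 2*t^6 + 3*t^5 - 4*t^4 + 4*t^3 - 4*t^2 + 3*t - 1 + t^-1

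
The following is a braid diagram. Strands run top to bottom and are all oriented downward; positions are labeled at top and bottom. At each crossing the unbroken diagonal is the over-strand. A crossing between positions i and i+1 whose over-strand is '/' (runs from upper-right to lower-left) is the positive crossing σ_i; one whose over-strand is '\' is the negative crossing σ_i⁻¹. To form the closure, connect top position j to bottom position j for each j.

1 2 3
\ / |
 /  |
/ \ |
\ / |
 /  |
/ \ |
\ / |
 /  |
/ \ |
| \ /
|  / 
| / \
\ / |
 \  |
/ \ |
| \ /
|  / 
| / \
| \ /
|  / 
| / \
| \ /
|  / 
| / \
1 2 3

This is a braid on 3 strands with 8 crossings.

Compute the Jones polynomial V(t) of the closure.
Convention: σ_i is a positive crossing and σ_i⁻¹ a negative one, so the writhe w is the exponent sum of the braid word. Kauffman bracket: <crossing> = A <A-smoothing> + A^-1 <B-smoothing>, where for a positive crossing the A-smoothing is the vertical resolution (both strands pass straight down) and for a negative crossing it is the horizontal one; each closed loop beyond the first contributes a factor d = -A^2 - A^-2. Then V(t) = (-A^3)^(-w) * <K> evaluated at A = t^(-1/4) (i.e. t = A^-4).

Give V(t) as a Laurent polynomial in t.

Reading the diagram top to bottom ('/'-over between positions i,i+1 = s_i, '\'-over = s_i^-1): braid word = s1 s1 s1 s2 s1^-1 s2 s2 s2.
Braid: s1 s1 s1 s2 s1^-1 s2 s2 s2 on 3 strands, 8 crossings.
Writhe w = (#positive) - (#negative) = 7 - 1 = 6.
Computing the Kauffman bracket via state sum. There are 2^8 = 256 states.
Smooth each crossing (0=||, 1=⌣⌢); contribution A^(Σ sign_k(1-2s_k)) * d^(L-1).
Tabulate the states by total A-exponent and number of loops L (A-exp: L × count):
  A^8: L=2 ×1
  A^6: L=1 ×4, L=3 ×4
  A^4: L=2 ×25, L=4 ×3
  A^2: L=1 ×21, L=3 ×34, L=5 ×1
  A^0: L=2 ×48, L=4 ×22
  A^-2: L=3 ×49, L=5 ×7
  A^-4: L=4 ×27, L=6 ×1
  A^-6: L=5 ×8
  A^-8: L=6 ×1
Each group contributes A^e * Σ count * d^(L-1):
Powers of d = -A^2 - A^-2: d^2 = A^4 + 2 + A^-4; d^3 = -A^6 - 3*A^2 - 3*A^-2 - A^-6; d^4 = A^8 + 4*A^4 + 6 + 4*A^-4 + A^-8; d^5 = -A^10 - 5*A^6 - 10*A^2 - 10*A^-2 - 5*A^-6 - A^-10.
  A^8 * (d) = -A^10 - A^6
  A^6 * (4 + 4*d^2) = 4*A^10 + 12*A^6 + 4*A^2
  A^4 * (25*d + 3*d^3) = -3*A^10 - 34*A^6 - 34*A^2 - 3*A^-2
  A^2 * (21 + 34*d^2 + d^4) = A^10 + 38*A^6 + 95*A^2 + 38*A^-2 + A^-6
  A^0 * (48*d + 22*d^3) = -22*A^6 - 114*A^2 - 114*A^-2 - 22*A^-6
  A^-2 * (49*d^2 + 7*d^4) = 7*A^6 + 77*A^2 + 140*A^-2 + 77*A^-6 + 7*A^-10
  A^-4 * (27*d^3 + d^5) = -A^6 - 32*A^2 - 91*A^-2 - 91*A^-6 - 32*A^-10 - A^-14
  A^-6 * (8*d^4) = 8*A^2 + 32*A^-2 + 48*A^-6 + 32*A^-10 + 8*A^-14
  A^-8 * (d^5) = -A^2 - 5*A^-2 - 10*A^-6 - 10*A^-10 - 5*A^-14 - A^-18
Summing the groups: <K> = A^10 - A^6 + 3*A^2 - 3*A^-2 + 3*A^-6 - 3*A^-10 + 2*A^-14 - A^-18
Normalise by the writhe: (-A^3)^(-w) = (-A^3)^(-6) = A^-18, so f(A) = A^-18 * <K> = A^-8 - A^-12 + 3*A^-16 - 3*A^-20 + 3*A^-24 - 3*A^-28 + 2*A^-32 - A^-36.
Substitute A = t^(-1/4), i.e. A^e → t^(-e/4): V(t) = -t^9 + 2*t^8 - 3*t^7 + 3*t^6 - 3*t^5 + 3*t^4 - t^3 + t^2

Answer: -t^9 + 2*t^8 - 3*t^7 + 3*t^6 - 3*t^5 + 3*t^4 - t^3 + t^2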